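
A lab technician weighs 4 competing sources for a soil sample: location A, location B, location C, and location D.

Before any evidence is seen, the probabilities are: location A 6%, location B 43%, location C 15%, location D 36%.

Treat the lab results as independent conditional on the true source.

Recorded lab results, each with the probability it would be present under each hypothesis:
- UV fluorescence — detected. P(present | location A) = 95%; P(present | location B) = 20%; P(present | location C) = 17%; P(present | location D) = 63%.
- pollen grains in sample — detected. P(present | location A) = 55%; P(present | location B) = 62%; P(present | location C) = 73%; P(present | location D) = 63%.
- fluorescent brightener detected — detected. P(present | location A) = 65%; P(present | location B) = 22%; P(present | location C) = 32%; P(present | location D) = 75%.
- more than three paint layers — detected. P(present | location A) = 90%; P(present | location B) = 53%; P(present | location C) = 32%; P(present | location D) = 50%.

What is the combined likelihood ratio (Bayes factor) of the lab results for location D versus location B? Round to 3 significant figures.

10.3

Joint likelihood of the lab result pattern under each hypothesis:
  location D: 0.63 × 0.63 × 0.75 × 0.50 = 0.14884
  location B: 0.20 × 0.62 × 0.22 × 0.53 = 0.014458
Bayes factor = 0.14884 / 0.014458 ≈ 10.3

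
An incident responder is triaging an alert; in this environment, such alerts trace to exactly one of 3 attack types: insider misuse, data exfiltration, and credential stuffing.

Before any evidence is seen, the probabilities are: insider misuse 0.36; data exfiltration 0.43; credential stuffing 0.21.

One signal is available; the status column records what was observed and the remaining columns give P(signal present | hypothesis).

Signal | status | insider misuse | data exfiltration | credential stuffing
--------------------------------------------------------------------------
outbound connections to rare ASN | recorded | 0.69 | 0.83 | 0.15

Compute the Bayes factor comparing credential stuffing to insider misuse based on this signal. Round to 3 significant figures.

The Bayes factor is the ratio of the two likelihoods.
  credential stuffing: 0.15
  insider misuse: 0.69
Bayes factor = 0.15 / 0.69 ≈ 0.217

0.217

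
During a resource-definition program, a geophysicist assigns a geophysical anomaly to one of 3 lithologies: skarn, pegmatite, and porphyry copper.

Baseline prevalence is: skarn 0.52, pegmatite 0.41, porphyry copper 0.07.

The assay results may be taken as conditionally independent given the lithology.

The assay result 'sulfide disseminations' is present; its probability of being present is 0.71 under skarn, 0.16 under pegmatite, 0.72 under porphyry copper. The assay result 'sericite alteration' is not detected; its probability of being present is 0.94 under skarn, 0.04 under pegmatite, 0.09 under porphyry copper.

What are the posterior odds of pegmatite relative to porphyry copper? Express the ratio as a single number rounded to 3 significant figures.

The normalizing constant cancels in an odds ratio, so compute prior × likelihood for the two hypotheses only (using 1 − P(present | H) for each absent assay result):
  pegmatite: 0.41 × 0.16 × (1 − 0.04) = 0.062976
  porphyry copper: 0.07 × 0.72 × (1 − 0.09) = 0.045864
Posterior odds = 0.062976 / 0.045864 ≈ 1.37.

1.37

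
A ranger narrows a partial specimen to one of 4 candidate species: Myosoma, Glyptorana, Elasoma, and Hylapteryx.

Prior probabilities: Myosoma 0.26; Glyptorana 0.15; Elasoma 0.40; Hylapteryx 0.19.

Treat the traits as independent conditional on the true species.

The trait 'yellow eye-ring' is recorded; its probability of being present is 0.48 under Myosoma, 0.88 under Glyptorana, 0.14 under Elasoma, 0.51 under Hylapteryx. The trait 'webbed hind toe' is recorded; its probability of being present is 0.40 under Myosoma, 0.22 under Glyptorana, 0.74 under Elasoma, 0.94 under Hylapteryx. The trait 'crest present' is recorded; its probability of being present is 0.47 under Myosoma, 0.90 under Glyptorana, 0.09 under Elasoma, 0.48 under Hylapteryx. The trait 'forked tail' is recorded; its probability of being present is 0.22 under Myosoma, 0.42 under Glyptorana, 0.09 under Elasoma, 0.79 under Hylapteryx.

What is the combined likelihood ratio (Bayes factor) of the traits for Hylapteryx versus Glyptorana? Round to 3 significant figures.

Joint likelihood of the trait pattern under each hypothesis:
  Hylapteryx: 0.51 × 0.94 × 0.48 × 0.79 = 0.18179
  Glyptorana: 0.88 × 0.22 × 0.90 × 0.42 = 0.073181
Bayes factor = 0.18179 / 0.073181 ≈ 2.48

2.48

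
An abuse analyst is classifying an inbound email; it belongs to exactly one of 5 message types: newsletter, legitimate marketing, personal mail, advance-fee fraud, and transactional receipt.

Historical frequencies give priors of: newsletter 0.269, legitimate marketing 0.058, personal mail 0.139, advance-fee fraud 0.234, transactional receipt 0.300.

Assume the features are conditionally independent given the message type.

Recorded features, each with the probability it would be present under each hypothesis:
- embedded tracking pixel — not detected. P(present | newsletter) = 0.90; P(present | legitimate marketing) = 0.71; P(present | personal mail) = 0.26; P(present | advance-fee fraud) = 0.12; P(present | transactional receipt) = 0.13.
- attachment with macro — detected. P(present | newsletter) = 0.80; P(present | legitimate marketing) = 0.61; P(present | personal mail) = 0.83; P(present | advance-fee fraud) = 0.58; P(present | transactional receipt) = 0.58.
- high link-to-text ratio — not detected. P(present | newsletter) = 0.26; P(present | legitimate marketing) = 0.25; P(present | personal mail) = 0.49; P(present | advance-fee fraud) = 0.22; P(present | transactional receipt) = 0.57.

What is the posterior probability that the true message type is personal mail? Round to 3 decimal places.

For each hypothesis, the unnormalized posterior weight is prior × product of the feature likelihoods (using 1 − P(present | H) for each absent feature):
  newsletter: 0.269 × (1 − 0.90) × 0.80 × (1 − 0.26) = 0.015925
  legitimate marketing: 0.058 × (1 − 0.71) × 0.61 × (1 − 0.25) = 0.0076952
  personal mail: 0.139 × (1 − 0.26) × 0.83 × (1 − 0.49) = 0.043541
  advance-fee fraud: 0.234 × (1 − 0.12) × 0.58 × (1 − 0.22) = 0.093158
  transactional receipt: 0.300 × (1 − 0.13) × 0.58 × (1 − 0.57) = 0.065093
Marginal likelihood of the evidence = 0.22541.
P(personal mail | evidence) = 0.043541 / 0.22541 ≈ 0.193.

0.193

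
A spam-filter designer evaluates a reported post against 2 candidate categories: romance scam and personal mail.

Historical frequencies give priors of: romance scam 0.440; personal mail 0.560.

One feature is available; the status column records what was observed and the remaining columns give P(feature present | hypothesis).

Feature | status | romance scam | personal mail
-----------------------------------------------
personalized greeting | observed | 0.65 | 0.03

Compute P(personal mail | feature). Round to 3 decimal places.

For each hypothesis, the unnormalized posterior weight is prior × likelihood:
  romance scam: 0.440 × 0.65 = 0.286
  personal mail: 0.560 × 0.03 = 0.0168
Normalizing constant Z = 0.286 + 0.0168 = 0.3028.
P(personal mail | evidence) = 0.0168 / 0.3028 ≈ 0.055.

0.055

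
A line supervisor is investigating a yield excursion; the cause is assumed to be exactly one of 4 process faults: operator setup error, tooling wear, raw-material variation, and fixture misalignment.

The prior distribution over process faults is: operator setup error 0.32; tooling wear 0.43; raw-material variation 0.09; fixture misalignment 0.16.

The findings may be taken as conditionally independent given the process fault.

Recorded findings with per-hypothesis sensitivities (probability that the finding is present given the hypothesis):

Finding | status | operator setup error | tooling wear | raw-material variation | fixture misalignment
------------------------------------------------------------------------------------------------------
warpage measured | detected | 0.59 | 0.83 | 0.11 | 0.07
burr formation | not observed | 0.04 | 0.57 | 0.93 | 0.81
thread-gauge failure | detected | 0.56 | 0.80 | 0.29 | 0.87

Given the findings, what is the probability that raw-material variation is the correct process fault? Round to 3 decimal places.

0.001

By Bayes' rule with conditional independence, the unnormalized weight for each hypothesis is prior × ∏ likelihoods (using 1 − P(present | H) for each absent finding):
  operator setup error: 0.32 × 0.59 × (1 − 0.04) × 0.56 = 0.1015
  tooling wear: 0.43 × 0.83 × (1 − 0.57) × 0.80 = 0.12277
  raw-material variation: 0.09 × 0.11 × (1 − 0.93) × 0.29 = 0.00020097
  fixture misalignment: 0.16 × 0.07 × (1 − 0.81) × 0.87 = 0.0018514
The unnormalized weights sum to 0.22632.
P(raw-material variation | evidence) = 0.00020097 / 0.22632 ≈ 0.001.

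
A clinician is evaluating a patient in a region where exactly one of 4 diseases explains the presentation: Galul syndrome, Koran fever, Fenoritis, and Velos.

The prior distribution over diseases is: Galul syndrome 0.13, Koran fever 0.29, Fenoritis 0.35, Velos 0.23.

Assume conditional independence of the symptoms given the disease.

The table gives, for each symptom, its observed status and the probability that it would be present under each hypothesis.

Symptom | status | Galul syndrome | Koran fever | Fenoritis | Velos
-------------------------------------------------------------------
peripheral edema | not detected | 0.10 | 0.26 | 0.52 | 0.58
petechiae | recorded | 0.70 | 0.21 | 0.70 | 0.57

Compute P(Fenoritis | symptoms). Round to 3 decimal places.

By Bayes' rule with conditional independence, the unnormalized weight for each hypothesis is prior × ∏ likelihoods (using 1 − P(present | H) for each absent symptom):
  Galul syndrome: 0.13 × (1 − 0.10) × 0.70 = 0.0819
  Koran fever: 0.29 × (1 − 0.26) × 0.21 = 0.045066
  Fenoritis: 0.35 × (1 − 0.52) × 0.70 = 0.1176
  Velos: 0.23 × (1 − 0.58) × 0.57 = 0.055062
Marginal likelihood of the evidence = 0.29963.
P(Fenoritis | evidence) = 0.1176 / 0.29963 ≈ 0.392.

0.392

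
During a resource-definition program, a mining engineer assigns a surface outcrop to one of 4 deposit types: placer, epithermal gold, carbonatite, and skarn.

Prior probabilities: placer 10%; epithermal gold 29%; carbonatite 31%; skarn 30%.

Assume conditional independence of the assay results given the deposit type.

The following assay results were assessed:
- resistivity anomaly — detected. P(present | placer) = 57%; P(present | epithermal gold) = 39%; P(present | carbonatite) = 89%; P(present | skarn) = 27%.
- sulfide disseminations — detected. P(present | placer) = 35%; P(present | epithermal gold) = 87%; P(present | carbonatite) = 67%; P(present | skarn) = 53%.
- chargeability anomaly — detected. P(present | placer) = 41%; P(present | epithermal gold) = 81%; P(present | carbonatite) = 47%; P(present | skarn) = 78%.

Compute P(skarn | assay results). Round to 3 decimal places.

Multiply each prior by the joint likelihood of the assay result pattern:
  placer: 0.10 × 0.57 × 0.35 × 0.41 = 0.0081795
  epithermal gold: 0.29 × 0.39 × 0.87 × 0.81 = 0.079702
  carbonatite: 0.31 × 0.89 × 0.67 × 0.47 = 0.086881
  skarn: 0.30 × 0.27 × 0.53 × 0.78 = 0.033485
Marginal likelihood of the evidence = 0.20825.
P(skarn | evidence) = 0.033485 / 0.20825 ≈ 0.161.

0.161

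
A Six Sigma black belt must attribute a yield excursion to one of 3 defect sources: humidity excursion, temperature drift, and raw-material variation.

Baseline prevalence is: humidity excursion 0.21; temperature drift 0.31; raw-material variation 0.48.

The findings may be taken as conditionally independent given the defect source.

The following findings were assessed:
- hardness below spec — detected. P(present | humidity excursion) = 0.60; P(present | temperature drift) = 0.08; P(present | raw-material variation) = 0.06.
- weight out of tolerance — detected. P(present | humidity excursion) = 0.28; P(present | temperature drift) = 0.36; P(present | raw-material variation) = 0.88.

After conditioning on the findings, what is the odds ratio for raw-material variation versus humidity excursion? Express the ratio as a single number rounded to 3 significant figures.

Unnormalized posterior weight (prior times the finding likelihoods) for each of the two hypotheses:
  raw-material variation: 0.48 × 0.06 × 0.88 = 0.025344
  humidity excursion: 0.21 × 0.60 × 0.28 = 0.03528
Posterior odds = 0.025344 / 0.03528 ≈ 0.718.

0.718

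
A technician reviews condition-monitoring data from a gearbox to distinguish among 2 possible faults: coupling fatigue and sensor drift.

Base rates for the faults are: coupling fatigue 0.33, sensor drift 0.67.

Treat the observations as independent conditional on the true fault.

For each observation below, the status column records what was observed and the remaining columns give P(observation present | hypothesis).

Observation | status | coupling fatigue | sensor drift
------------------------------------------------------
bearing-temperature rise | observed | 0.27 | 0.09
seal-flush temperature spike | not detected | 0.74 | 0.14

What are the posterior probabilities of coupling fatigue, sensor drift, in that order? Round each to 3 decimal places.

0.309, 0.691

For each hypothesis, the unnormalized posterior weight is prior × product of the observation likelihoods (using 1 − P(present | H) for each absent observation):
  coupling fatigue: 0.33 × 0.27 × (1 − 0.74) = 0.023166
  sensor drift: 0.67 × 0.09 × (1 − 0.14) = 0.051858
Marginal likelihood of the evidence = 0.075024.
P(coupling fatigue | evidence) = 0.023166 / 0.075024 ≈ 0.309
P(sensor drift | evidence) = 0.051858 / 0.075024 ≈ 0.691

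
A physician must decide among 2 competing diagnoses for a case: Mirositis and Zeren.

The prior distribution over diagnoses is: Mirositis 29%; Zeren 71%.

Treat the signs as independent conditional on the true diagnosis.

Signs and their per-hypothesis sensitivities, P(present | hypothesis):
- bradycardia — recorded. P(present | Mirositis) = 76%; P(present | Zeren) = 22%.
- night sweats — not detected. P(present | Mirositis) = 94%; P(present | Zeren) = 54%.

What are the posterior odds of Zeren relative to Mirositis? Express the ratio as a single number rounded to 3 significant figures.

The normalizing constant cancels in an odds ratio, so compute prior × likelihood for the two hypotheses only (using 1 − P(present | H) for each absent sign):
  Zeren: 0.71 × 0.22 × (1 − 0.54) = 0.071852
  Mirositis: 0.29 × 0.76 × (1 − 0.94) = 0.013224
Posterior odds = 0.071852 / 0.013224 ≈ 5.43.

5.43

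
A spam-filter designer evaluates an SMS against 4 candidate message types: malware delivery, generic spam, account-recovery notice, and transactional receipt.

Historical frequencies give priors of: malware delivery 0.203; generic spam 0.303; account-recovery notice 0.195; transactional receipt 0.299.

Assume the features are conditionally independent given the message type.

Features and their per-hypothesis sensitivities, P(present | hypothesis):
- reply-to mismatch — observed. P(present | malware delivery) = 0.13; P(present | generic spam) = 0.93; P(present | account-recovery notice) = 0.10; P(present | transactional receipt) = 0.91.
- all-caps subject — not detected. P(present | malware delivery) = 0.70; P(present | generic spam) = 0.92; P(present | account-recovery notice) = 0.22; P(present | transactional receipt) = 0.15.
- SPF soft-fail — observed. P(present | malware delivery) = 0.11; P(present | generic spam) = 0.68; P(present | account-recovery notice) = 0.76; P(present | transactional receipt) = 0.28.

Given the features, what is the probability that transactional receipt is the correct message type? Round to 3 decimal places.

Multiply each prior by the joint likelihood of the feature pattern (using 1 − P(present | H) for each absent feature):
  malware delivery: 0.203 × 0.13 × (1 − 0.70) × 0.11 = 0.00087087
  generic spam: 0.303 × 0.93 × (1 − 0.92) × 0.68 = 0.015329
  account-recovery notice: 0.195 × 0.10 × (1 − 0.22) × 0.76 = 0.01156
  transactional receipt: 0.299 × 0.91 × (1 − 0.15) × 0.28 = 0.064757
The unnormalized weights sum to 0.092517.
P(transactional receipt | evidence) = 0.064757 / 0.092517 ≈ 0.700.

0.700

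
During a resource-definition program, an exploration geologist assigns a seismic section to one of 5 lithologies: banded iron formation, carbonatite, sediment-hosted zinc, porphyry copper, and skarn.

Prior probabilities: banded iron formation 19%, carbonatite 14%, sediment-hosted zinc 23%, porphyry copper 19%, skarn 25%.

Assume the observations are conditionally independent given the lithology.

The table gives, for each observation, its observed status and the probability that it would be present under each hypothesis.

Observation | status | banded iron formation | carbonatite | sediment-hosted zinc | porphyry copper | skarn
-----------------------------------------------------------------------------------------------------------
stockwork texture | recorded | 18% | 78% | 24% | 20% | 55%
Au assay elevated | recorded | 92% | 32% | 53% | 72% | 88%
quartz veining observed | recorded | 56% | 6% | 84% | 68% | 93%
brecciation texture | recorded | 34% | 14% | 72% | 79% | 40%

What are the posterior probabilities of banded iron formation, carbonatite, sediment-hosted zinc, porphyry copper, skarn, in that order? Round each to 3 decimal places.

0.072, 0.004, 0.211, 0.176, 0.538

For each hypothesis, the unnormalized posterior weight is prior × product of the observation likelihoods:
  banded iron formation: 0.19 × 0.18 × 0.92 × 0.56 × 0.34 = 0.0059907
  carbonatite: 0.14 × 0.78 × 0.32 × 0.06 × 0.14 = 0.00029353
  sediment-hosted zinc: 0.23 × 0.24 × 0.53 × 0.84 × 0.72 = 0.017694
  porphyry copper: 0.19 × 0.20 × 0.72 × 0.68 × 0.79 = 0.014698
  skarn: 0.25 × 0.55 × 0.88 × 0.93 × 0.40 = 0.045012
The unnormalized weights sum to 0.083688.
P(banded iron formation | evidence) = 0.0059907 / 0.083688 ≈ 0.072
P(carbonatite | evidence) = 0.00029353 / 0.083688 ≈ 0.004
P(sediment-hosted zinc | evidence) = 0.017694 / 0.083688 ≈ 0.211
P(porphyry copper | evidence) = 0.014698 / 0.083688 ≈ 0.176
P(skarn | evidence) = 0.045012 / 0.083688 ≈ 0.538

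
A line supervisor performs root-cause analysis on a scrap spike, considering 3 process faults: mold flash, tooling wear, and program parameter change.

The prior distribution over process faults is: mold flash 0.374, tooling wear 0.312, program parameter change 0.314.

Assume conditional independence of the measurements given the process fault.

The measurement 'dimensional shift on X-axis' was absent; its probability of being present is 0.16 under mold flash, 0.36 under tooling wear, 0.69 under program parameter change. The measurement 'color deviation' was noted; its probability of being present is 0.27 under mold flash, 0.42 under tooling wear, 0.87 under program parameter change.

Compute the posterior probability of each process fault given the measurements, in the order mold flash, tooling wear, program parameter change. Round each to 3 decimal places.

Multiply each prior by the joint likelihood of the measurement pattern (using 1 − P(present | H) for each absent measurement):
  mold flash: 0.374 × (1 − 0.16) × 0.27 = 0.084823
  tooling wear: 0.312 × (1 − 0.36) × 0.42 = 0.083866
  program parameter change: 0.314 × (1 − 0.69) × 0.87 = 0.084686
The unnormalized weights sum to 0.25337.
P(mold flash | evidence) = 0.084823 / 0.25337 ≈ 0.335
P(tooling wear | evidence) = 0.083866 / 0.25337 ≈ 0.331
P(program parameter change | evidence) = 0.084686 / 0.25337 ≈ 0.334

0.335, 0.331, 0.334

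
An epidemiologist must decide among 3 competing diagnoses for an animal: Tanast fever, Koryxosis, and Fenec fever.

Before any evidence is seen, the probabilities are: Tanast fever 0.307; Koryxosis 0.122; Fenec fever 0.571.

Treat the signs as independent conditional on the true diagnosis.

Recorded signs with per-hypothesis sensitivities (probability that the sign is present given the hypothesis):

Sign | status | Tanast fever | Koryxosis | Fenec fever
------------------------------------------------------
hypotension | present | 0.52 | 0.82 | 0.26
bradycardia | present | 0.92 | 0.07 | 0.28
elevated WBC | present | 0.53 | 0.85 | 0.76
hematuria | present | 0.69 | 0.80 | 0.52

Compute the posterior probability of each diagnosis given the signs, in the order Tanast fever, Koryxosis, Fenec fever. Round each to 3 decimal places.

0.717, 0.064, 0.219

Multiply each prior by the joint likelihood of the sign pattern:
  Tanast fever: 0.307 × 0.52 × 0.92 × 0.53 × 0.69 = 0.05371
  Koryxosis: 0.122 × 0.82 × 0.07 × 0.85 × 0.80 = 0.0047619
  Fenec fever: 0.571 × 0.26 × 0.28 × 0.76 × 0.52 = 0.016428
Normalizing constant Z = 0.05371 + 0.0047619 + 0.016428 = 0.0749.
P(Tanast fever | evidence) = 0.05371 / 0.0749 ≈ 0.717
P(Koryxosis | evidence) = 0.0047619 / 0.0749 ≈ 0.064
P(Fenec fever | evidence) = 0.016428 / 0.0749 ≈ 0.219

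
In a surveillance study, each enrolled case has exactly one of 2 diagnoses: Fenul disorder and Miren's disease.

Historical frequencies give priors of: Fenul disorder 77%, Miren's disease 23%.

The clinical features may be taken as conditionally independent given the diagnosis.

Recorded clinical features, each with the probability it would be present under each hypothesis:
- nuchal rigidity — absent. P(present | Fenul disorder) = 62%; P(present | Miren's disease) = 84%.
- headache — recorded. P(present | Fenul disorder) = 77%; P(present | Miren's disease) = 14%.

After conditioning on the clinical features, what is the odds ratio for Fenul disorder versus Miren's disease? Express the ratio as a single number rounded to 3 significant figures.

Posterior odds equal prior odds times the likelihood ratio; only the two competing hypotheses matter (using 1 − P(present | H) for each absent clinical feature).
  Fenul disorder: 0.77 × (1 − 0.62) × 0.77 = 0.2253
  Miren's disease: 0.23 × (1 − 0.84) × 0.14 = 0.005152
Posterior odds = 0.2253 / 0.005152 ≈ 43.7.

43.7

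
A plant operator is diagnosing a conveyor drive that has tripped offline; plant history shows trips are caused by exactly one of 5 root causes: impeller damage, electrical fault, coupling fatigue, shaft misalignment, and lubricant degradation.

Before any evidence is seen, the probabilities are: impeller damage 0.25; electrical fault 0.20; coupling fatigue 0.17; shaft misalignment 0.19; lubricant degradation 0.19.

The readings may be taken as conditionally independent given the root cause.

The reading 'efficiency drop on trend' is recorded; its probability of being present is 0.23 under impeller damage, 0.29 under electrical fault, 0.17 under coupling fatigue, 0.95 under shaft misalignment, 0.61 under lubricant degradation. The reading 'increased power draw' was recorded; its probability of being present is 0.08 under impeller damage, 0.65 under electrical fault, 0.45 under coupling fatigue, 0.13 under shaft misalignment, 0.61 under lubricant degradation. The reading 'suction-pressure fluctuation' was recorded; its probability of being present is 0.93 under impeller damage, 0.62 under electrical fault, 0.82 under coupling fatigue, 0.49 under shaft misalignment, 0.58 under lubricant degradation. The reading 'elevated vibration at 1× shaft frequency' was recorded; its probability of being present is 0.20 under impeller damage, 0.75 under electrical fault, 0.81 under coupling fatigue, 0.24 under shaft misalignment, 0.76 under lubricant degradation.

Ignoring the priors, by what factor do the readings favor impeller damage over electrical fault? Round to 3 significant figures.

Take the product of per-reading likelihoods under each hypothesis, then divide.
  impeller damage: 0.23 × 0.08 × 0.93 × 0.20 = 0.0034224
  electrical fault: 0.29 × 0.65 × 0.62 × 0.75 = 0.087652
Bayes factor = 0.0034224 / 0.087652 ≈ 0.0390

0.0390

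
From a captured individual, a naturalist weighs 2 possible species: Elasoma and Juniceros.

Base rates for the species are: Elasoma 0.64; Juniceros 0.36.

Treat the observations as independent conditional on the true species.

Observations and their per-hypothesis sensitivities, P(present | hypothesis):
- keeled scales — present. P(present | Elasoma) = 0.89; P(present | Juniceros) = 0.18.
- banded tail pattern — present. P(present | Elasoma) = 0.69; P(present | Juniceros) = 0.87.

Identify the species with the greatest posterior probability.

Elasoma

Multiply each prior by the joint likelihood of the evidence pattern:
  Elasoma: 0.64 × 0.89 × 0.69 = 0.39302
  Juniceros: 0.36 × 0.18 × 0.87 = 0.056376
Marginal likelihood of the evidence = 0.4494.
P(Elasoma | evidence) ≈ 0.39302 / 0.4494 ≈ 0.875
P(Juniceros | evidence) ≈ 0.056376 / 0.4494 ≈ 0.125
The largest is 0.875, so Elasoma is most probable.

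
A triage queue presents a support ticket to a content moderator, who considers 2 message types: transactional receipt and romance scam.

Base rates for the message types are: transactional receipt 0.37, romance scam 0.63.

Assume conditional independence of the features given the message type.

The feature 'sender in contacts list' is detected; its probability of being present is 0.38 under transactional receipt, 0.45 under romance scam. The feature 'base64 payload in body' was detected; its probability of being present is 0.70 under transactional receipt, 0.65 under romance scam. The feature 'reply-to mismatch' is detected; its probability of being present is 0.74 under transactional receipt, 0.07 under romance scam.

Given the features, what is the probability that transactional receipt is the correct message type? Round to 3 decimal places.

0.850

By Bayes' rule with conditional independence, the unnormalized weight for each hypothesis is prior × ∏ likelihoods:
  transactional receipt: 0.37 × 0.38 × 0.70 × 0.74 = 0.072831
  romance scam: 0.63 × 0.45 × 0.65 × 0.07 = 0.012899
The unnormalized weights sum to 0.08573.
P(transactional receipt | evidence) = 0.072831 / 0.08573 ≈ 0.850.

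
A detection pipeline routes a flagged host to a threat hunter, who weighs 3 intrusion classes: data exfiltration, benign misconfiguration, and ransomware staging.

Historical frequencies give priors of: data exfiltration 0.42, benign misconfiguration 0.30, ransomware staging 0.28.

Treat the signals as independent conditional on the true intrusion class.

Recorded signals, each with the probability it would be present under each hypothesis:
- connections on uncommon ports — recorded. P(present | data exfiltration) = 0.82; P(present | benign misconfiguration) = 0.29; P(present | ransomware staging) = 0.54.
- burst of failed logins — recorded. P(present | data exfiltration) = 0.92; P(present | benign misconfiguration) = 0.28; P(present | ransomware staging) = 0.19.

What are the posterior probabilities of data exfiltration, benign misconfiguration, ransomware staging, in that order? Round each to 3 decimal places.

0.856, 0.066, 0.078

By Bayes' rule with conditional independence, the unnormalized weight for each hypothesis is prior × ∏ likelihoods:
  data exfiltration: 0.42 × 0.82 × 0.92 = 0.31685
  benign misconfiguration: 0.30 × 0.29 × 0.28 = 0.02436
  ransomware staging: 0.28 × 0.54 × 0.19 = 0.028728
The unnormalized weights sum to 0.36994.
P(data exfiltration | evidence) = 0.31685 / 0.36994 ≈ 0.856
P(benign misconfiguration | evidence) = 0.02436 / 0.36994 ≈ 0.066
P(ransomware staging | evidence) = 0.028728 / 0.36994 ≈ 0.078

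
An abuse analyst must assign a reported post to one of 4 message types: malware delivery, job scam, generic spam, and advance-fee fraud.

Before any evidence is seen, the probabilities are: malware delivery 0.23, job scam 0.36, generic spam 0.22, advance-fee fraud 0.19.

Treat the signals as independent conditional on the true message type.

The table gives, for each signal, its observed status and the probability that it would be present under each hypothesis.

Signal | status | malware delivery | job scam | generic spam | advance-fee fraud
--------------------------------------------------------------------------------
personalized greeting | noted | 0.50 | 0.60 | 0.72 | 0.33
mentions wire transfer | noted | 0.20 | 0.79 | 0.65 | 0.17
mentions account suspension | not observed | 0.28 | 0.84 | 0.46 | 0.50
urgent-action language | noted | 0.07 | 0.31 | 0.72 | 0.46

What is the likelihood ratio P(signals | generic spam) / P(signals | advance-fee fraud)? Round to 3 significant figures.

14.1

Take the product of per-signal likelihoods under each hypothesis (using 1 − P(present | H) for each absent signal), then divide.
  generic spam: 0.72 × 0.65 × (1 − 0.46) × 0.72 = 0.18196
  advance-fee fraud: 0.33 × 0.17 × (1 − 0.50) × 0.46 = 0.012903
Bayes factor = 0.18196 / 0.012903 ≈ 14.1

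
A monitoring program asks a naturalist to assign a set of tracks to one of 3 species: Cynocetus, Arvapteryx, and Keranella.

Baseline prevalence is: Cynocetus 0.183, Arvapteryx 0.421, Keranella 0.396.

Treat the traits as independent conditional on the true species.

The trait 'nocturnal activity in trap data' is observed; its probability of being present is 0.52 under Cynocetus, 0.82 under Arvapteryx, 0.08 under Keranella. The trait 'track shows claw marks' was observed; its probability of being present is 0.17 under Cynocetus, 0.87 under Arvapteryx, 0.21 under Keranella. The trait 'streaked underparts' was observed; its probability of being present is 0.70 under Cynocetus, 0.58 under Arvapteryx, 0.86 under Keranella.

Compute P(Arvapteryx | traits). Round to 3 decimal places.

Multiply each prior by the joint likelihood of the trait pattern:
  Cynocetus: 0.183 × 0.52 × 0.17 × 0.70 = 0.011324
  Arvapteryx: 0.421 × 0.82 × 0.87 × 0.58 = 0.1742
  Keranella: 0.396 × 0.08 × 0.21 × 0.86 = 0.0057214
Normalizing constant Z = 0.011324 + 0.1742 + 0.0057214 = 0.19124.
P(Arvapteryx | evidence) = 0.1742 / 0.19124 ≈ 0.911.

0.911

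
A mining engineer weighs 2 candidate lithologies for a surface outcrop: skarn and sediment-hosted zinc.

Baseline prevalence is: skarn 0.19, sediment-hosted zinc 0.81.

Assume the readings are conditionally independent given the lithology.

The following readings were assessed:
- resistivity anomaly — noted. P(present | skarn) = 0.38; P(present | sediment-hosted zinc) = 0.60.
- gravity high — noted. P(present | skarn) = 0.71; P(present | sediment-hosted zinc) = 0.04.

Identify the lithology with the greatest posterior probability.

Multiply each prior by the joint likelihood of the reading pattern:
  skarn: 0.19 × 0.38 × 0.71 = 0.051262
  sediment-hosted zinc: 0.81 × 0.60 × 0.04 = 0.01944
Marginal likelihood of the evidence = 0.070702.
P(skarn | evidence) ≈ 0.051262 / 0.070702 ≈ 0.725
P(sediment-hosted zinc | evidence) ≈ 0.01944 / 0.070702 ≈ 0.275
The largest is 0.725, so skarn is most probable.

skarn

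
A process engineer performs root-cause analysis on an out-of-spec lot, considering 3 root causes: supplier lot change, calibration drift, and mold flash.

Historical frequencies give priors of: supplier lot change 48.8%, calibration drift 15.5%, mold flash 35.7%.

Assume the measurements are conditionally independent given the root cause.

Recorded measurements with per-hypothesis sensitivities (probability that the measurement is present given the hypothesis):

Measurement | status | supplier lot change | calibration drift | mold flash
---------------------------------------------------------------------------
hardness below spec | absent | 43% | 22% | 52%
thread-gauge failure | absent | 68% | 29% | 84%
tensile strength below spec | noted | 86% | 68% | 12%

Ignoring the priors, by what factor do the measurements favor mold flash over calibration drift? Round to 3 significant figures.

0.0245

Joint likelihood of the measurement pattern under each hypothesis (using 1 − P(present | H) for each absent measurement):
  mold flash: (1 − 0.52) × (1 − 0.84) × 0.12 = 0.009216
  calibration drift: (1 − 0.22) × (1 − 0.29) × 0.68 = 0.37658
Bayes factor = 0.009216 / 0.37658 ≈ 0.0245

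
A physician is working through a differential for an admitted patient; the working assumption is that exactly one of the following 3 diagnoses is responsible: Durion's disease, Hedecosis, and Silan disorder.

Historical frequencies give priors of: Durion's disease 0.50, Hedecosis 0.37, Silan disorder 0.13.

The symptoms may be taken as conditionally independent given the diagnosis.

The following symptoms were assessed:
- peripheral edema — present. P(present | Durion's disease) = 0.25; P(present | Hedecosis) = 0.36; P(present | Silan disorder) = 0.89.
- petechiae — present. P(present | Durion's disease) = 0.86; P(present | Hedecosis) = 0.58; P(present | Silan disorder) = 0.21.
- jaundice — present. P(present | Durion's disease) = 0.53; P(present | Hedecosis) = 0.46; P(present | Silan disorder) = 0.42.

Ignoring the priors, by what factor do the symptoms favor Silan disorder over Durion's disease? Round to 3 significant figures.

Take the product of per-symptom likelihoods under each hypothesis, then divide.
  Silan disorder: 0.89 × 0.21 × 0.42 = 0.078498
  Durion's disease: 0.25 × 0.86 × 0.53 = 0.11395
Bayes factor = 0.078498 / 0.11395 ≈ 0.689

0.689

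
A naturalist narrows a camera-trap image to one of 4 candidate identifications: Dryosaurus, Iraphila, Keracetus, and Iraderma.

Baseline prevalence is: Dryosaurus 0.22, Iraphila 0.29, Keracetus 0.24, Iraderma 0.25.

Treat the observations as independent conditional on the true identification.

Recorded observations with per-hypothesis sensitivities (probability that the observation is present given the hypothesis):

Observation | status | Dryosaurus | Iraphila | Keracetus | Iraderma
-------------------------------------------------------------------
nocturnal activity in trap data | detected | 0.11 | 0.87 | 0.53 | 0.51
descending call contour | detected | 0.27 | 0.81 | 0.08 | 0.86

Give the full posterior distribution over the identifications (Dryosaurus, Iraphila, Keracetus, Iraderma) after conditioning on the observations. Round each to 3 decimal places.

0.020, 0.618, 0.031, 0.332

By Bayes' rule with conditional independence, the unnormalized weight for each hypothesis is prior × ∏ likelihoods:
  Dryosaurus: 0.22 × 0.11 × 0.27 = 0.006534
  Iraphila: 0.29 × 0.87 × 0.81 = 0.20436
  Keracetus: 0.24 × 0.53 × 0.08 = 0.010176
  Iraderma: 0.25 × 0.51 × 0.86 = 0.10965
The unnormalized weights sum to 0.33072.
P(Dryosaurus | evidence) = 0.006534 / 0.33072 ≈ 0.020
P(Iraphila | evidence) = 0.20436 / 0.33072 ≈ 0.618
P(Keracetus | evidence) = 0.010176 / 0.33072 ≈ 0.031
P(Iraderma | evidence) = 0.10965 / 0.33072 ≈ 0.332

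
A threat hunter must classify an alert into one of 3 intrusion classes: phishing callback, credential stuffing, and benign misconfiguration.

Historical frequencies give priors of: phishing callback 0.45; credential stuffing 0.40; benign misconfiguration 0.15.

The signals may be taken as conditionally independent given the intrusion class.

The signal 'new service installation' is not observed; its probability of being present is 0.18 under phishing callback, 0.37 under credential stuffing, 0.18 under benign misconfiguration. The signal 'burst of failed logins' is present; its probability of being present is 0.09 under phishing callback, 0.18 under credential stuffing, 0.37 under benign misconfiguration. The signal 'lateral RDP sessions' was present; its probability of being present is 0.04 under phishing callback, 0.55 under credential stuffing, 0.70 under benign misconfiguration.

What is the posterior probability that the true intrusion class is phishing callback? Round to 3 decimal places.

By Bayes' rule with conditional independence, the unnormalized weight for each hypothesis is prior × ∏ likelihoods (using 1 − P(present | H) for each absent signal):
  phishing callback: 0.45 × (1 − 0.18) × 0.09 × 0.04 = 0.0013284
  credential stuffing: 0.40 × (1 − 0.37) × 0.18 × 0.55 = 0.024948
  benign misconfiguration: 0.15 × (1 − 0.18) × 0.37 × 0.70 = 0.031857
Normalizing constant Z = 0.0013284 + 0.024948 + 0.031857 = 0.058133.
P(phishing callback | evidence) = 0.0013284 / 0.058133 ≈ 0.023.

0.023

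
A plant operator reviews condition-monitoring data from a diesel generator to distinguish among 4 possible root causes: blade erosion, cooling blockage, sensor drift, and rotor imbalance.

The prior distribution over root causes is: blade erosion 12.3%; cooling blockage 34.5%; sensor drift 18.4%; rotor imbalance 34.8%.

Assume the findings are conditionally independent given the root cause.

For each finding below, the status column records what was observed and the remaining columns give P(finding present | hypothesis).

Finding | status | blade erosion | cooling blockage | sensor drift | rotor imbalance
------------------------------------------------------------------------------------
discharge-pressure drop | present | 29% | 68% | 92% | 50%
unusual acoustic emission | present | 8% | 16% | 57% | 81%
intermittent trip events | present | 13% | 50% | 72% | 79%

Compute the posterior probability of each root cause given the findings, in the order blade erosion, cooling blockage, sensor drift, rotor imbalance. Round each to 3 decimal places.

0.002, 0.094, 0.347, 0.557

By Bayes' rule with conditional independence, the unnormalized weight for each hypothesis is prior × ∏ likelihoods:
  blade erosion: 0.123 × 0.29 × 0.08 × 0.13 = 0.00037097
  cooling blockage: 0.345 × 0.68 × 0.16 × 0.50 = 0.018768
  sensor drift: 0.184 × 0.92 × 0.57 × 0.72 = 0.069473
  rotor imbalance: 0.348 × 0.50 × 0.81 × 0.79 = 0.11134
The unnormalized weights sum to 0.19995.
P(blade erosion | evidence) = 0.00037097 / 0.19995 ≈ 0.002
P(cooling blockage | evidence) = 0.018768 / 0.19995 ≈ 0.094
P(sensor drift | evidence) = 0.069473 / 0.19995 ≈ 0.347
P(rotor imbalance | evidence) = 0.11134 / 0.19995 ≈ 0.557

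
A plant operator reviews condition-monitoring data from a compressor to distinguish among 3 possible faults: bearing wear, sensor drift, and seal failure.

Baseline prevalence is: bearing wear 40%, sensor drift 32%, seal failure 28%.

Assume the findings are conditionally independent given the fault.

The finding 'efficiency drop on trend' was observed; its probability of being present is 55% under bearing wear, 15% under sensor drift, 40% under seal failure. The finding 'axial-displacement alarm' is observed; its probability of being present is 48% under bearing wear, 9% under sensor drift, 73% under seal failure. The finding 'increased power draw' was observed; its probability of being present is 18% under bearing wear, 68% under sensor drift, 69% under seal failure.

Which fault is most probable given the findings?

seal failure

For each hypothesis, the unnormalized posterior weight is prior × product of the finding likelihoods:
  bearing wear: 0.40 × 0.55 × 0.48 × 0.18 = 0.019008
  sensor drift: 0.32 × 0.15 × 0.09 × 0.68 = 0.0029376
  seal failure: 0.28 × 0.40 × 0.73 × 0.69 = 0.056414
Normalizing constant Z = 0.019008 + 0.0029376 + 0.056414 = 0.07836.
P(bearing wear | evidence) ≈ 0.019008 / 0.07836 ≈ 0.243
P(sensor drift | evidence) ≈ 0.0029376 / 0.07836 ≈ 0.037
P(seal failure | evidence) ≈ 0.056414 / 0.07836 ≈ 0.720
The largest is 0.720, so seal failure is most probable.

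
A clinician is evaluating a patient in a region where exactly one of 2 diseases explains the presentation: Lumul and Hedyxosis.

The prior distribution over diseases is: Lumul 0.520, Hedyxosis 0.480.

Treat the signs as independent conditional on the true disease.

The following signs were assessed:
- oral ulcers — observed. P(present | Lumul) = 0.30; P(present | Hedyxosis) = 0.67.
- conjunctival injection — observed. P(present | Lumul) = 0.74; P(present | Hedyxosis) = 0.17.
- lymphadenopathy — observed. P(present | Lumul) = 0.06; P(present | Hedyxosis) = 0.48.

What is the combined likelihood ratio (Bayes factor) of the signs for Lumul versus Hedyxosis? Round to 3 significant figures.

Take the product of per-sign likelihoods under each hypothesis, then divide.
  Lumul: 0.30 × 0.74 × 0.06 = 0.01332
  Hedyxosis: 0.67 × 0.17 × 0.48 = 0.054672
Bayes factor = 0.01332 / 0.054672 ≈ 0.244

0.244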